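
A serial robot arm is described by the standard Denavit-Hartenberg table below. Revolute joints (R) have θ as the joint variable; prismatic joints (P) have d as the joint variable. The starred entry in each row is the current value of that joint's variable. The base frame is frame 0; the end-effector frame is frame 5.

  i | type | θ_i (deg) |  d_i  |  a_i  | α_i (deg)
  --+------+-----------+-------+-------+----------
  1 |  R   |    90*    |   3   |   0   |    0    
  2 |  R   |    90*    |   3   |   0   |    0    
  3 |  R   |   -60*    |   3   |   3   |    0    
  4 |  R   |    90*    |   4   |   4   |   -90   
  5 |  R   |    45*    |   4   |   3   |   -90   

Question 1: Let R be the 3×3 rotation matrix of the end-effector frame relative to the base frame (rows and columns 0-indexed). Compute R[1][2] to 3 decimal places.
0.354

End-effector z-axis (col 2 of R) = (0.6124,0.3536,-0.7071)
R[1][2] = 0.3536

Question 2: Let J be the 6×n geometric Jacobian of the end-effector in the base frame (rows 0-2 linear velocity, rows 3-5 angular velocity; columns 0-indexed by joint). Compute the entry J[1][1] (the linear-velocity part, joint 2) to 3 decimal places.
axis z_1 = (0.0000,0.0000,1.0000); lever o_n−o_1 = (-4.8012,-3.9267,7.8787)
cross product → J_v[:, 1] = (3.9267,-4.8012,0.0000)
J_ω[:, 1] = z_1
entry J[1][1] = -4.8012

-4.801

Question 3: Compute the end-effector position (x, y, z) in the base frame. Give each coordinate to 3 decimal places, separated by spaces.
-4.801 -3.927 10.879

after link 1: o_1 = (0.0000, 0.0000, 3.0000)
after link 2: o_2 = (0.0000, 0.0000, 6.0000)
after link 3: o_3 = (-1.5000, 2.5981, 9.0000)
after link 4: o_4 = (-4.9641, 0.5981, 13.0000)
after link 5: o_5 = (-4.8012, -3.9267, 10.8787)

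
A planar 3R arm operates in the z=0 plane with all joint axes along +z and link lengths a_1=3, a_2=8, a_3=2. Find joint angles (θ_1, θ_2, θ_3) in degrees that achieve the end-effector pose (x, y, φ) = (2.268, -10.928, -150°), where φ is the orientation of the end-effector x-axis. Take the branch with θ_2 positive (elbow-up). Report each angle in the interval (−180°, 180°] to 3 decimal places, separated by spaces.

-90.006 30.009 -90.003

wrist centre = target − a_3·(cos φ, sin φ) = (4.0001, -9.9280)
cos θ_2 = (114.5656−3²−8²)/(2·3·8) = 0.8659; θ_2 = 30.0087° (elbow-up)
β = atan2(-9.9280,4.0001) = -68.0552°; ψ = atan2(4.0010,9.9276) = 21.9506°
θ_1 = β − ψ = -90.0058°
θ_3 = φ − θ_1 − θ_2 = -90.0029° (wrapped to (-180°,180°])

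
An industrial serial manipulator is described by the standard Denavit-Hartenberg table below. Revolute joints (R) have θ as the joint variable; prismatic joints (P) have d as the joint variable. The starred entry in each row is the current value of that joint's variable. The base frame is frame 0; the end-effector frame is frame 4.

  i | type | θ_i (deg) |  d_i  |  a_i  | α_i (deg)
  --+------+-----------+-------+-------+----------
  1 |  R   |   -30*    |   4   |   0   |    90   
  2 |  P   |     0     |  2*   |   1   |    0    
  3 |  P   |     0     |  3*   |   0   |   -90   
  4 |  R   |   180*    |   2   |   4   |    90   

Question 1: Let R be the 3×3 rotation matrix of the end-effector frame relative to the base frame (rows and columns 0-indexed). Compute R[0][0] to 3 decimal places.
-0.866

End-effector x-axis (col 0 of R) = (-0.8660,0.5000,0.0000)
R[0][0] = -0.8660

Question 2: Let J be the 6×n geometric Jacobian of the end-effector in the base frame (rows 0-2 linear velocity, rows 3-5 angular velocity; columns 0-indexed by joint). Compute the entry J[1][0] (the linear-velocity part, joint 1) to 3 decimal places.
-5.098

axis z_0 = ẑ; lever o_n−o_0 = (-5.0981,-2.8301,6.0000)
cross product → J_v[:, 0] = (2.8301,-5.0981,0.0000)
J_ω[:, 0] = z_0
entry J[1][0] = -5.0981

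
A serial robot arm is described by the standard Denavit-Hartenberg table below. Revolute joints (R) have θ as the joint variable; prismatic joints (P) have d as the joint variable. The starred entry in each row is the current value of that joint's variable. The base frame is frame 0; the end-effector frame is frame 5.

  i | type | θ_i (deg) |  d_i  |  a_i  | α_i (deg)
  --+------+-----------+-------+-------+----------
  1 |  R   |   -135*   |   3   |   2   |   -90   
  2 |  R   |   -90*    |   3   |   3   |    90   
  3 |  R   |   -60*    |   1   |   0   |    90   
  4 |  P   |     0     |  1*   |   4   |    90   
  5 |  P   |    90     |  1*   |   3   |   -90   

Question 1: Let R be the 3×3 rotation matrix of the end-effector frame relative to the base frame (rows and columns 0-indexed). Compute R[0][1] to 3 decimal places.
0.707

End-effector y-axis (col 1 of R) = (0.7071,0.7071,0.0000)
R[0][1] = 0.7071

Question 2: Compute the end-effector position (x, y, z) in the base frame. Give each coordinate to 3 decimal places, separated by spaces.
-3.157 0.328 4.536

after link 1: o_1 = (-1.4142, -1.4142, 3.0000)
after link 2: o_2 = (0.7071, -3.5355, 6.0000)
after link 3: o_3 = (1.4142, -2.8284, 6.0000)
after link 4: o_4 = (-1.3888, -0.0254, 7.1340)
after link 5: o_5 = (-3.1566, 0.3282, 4.5359)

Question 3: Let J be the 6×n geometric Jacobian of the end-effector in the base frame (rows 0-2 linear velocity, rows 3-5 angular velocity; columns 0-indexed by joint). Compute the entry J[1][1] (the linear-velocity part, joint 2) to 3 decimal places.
axis z_1 = (0.7071,-0.7071,0.0000); lever o_n−o_1 = (-1.7424,1.7424,1.5359)
cross product → J_v[:, 1] = (-1.0860,-1.0860,0.0000)
J_ω[:, 1] = z_1
entry J[1][1] = -1.0860

-1.086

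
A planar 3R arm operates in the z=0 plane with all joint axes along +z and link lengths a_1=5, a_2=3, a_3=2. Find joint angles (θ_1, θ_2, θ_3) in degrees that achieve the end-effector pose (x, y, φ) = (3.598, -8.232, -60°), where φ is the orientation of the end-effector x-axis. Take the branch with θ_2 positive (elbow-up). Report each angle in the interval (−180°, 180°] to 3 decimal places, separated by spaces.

-90.001 60.002 -30.001

wrist centre = target − a_3·(cos φ, sin φ) = (2.5980, -6.4999)
cos θ_2 = (48.9989−5²−3²)/(2·5·3) = 0.5000; θ_2 = 60.0023° (elbow-up)
β = atan2(-6.4999,2.5980) = -68.2136°; ψ = atan2(2.5981,6.4999) = 21.7876°
θ_1 = β − ψ = -90.0012°
θ_3 = φ − θ_1 − θ_2 = -30.0011° (wrapped to (-180°,180°])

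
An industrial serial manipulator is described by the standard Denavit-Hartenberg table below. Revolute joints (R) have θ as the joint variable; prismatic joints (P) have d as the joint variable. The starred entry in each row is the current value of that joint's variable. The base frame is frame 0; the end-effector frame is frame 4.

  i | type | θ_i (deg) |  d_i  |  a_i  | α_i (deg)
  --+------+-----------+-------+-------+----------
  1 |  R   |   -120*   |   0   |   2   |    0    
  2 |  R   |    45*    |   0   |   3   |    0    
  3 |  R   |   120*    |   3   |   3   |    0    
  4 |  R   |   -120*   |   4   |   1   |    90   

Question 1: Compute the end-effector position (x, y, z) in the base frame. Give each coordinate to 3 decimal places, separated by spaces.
after link 1: o_1 = (-1.0000, -1.7321, 0.0000)
after link 2: o_2 = (-0.2235, -4.6298, 0.0000)
after link 3: o_3 = (1.8978, -2.5085, 3.0000)
after link 4: o_4 = (2.1566, -3.4744, 7.0000)

2.157 -3.474 7.000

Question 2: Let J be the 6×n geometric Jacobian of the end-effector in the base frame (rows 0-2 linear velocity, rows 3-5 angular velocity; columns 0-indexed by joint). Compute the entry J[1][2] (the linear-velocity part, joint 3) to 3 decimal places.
axis z_2 = (0.0000,0.0000,1.0000); lever o_n−o_2 = (2.3801,1.1554,7.0000)
cross product → J_v[:, 2] = (-1.1554,2.3801,0.0000)
J_ω[:, 2] = z_2
entry J[1][2] = 2.3801

2.380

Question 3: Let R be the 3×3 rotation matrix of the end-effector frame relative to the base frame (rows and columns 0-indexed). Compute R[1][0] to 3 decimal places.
-0.966

End-effector x-axis (col 0 of R) = (0.2588,-0.9659,0.0000)
R[1][0] = -0.9659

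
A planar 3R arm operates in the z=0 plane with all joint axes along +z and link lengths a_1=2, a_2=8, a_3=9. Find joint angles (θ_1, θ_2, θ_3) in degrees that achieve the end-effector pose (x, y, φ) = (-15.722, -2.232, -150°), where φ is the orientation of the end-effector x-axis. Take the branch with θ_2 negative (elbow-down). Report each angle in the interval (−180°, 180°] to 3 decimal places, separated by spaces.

wrist centre = target − a_3·(cos φ, sin φ) = (-7.9278, 2.2680)
cos θ_2 = (67.9934−2²−8²)/(2·2·8) = -0.0002; θ_2 = -90.0118° (elbow-down)
β = atan2(2.2680,-7.9278) = 164.0351°; ψ = atan2(-8.0000,1.9983) = -75.9749°
θ_1 = β − ψ = 240.0100°
θ_3 = φ − θ_1 − θ_2 = 60.0019° (wrapped to (-180°,180°])

-119.990 -90.012 60.002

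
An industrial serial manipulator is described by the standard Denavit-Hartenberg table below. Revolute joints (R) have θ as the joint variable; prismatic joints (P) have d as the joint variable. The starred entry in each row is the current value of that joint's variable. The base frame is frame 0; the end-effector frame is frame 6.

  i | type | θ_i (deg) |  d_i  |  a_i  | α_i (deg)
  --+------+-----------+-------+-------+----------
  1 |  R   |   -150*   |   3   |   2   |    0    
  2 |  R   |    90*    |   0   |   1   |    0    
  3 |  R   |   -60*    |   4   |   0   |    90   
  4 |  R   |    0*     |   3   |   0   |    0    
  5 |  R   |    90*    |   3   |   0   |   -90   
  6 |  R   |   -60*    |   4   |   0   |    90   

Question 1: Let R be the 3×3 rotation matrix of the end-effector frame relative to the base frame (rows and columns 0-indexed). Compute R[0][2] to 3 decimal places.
End-effector z-axis (col 2 of R) = (-0.4330,0.2500,-0.8660)
R[0][2] = -0.4330

-0.433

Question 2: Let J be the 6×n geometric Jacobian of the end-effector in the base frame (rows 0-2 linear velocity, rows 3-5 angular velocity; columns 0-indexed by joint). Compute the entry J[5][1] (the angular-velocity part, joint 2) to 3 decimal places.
axis z_1 = (0.0000,0.0000,1.0000); lever o_n−o_1 = (-2.6962,5.5981,4.0000)
cross product → J_v[:, 1] = (-5.5981,-2.6962,0.0000)
J_ω[:, 1] = z_1
entry J[5][1] = 1.0000

1.000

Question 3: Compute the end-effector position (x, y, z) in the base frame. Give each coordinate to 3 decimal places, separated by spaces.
after link 1: o_1 = (-1.7321, -1.0000, 3.0000)
after link 2: o_2 = (-1.2321, -1.8660, 3.0000)
after link 3: o_3 = (-1.2321, -1.8660, 7.0000)
after link 4: o_4 = (-3.8301, -0.3660, 7.0000)
after link 5: o_5 = (-6.4282, 1.1340, 7.0000)
after link 6: o_6 = (-4.4282, 4.5981, 7.0000)

-4.428 4.598 7.000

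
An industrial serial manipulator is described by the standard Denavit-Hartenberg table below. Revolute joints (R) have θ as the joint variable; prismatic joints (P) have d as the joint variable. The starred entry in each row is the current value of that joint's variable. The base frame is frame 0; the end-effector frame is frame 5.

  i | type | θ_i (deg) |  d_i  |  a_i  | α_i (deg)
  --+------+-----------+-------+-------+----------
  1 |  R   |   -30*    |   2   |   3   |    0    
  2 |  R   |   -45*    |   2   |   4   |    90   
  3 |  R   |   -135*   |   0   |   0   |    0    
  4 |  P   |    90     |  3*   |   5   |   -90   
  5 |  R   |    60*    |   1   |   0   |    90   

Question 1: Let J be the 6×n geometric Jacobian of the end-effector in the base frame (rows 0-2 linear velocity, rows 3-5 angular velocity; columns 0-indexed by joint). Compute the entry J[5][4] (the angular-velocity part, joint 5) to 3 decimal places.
0.707

axis z_4 = (0.1830,-0.6830,0.7071); lever o_n−o_4 = (0.1830,-0.6830,0.7071)
cross product → J_v[:, 4] = (-0.0000,0.0000,0.0000)
J_ω[:, 4] = z_4
entry J[5][4] = 0.7071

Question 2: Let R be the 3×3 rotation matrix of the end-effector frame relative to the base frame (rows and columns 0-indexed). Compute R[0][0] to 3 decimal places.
0.928

End-effector x-axis (col 0 of R) = (0.9280,-0.1174,-0.3536)
R[0][0] = 0.9280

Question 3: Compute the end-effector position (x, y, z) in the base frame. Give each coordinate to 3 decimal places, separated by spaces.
1.834 -10.238 1.172

after link 1: o_1 = (2.5981, -1.5000, 2.0000)
after link 2: o_2 = (3.6334, -5.3637, 4.0000)
after link 3: o_3 = (3.6334, -5.3637, 4.0000)
after link 4: o_4 = (1.6506, -9.5552, 0.4645)
after link 5: o_5 = (1.8337, -10.2382, 1.1716)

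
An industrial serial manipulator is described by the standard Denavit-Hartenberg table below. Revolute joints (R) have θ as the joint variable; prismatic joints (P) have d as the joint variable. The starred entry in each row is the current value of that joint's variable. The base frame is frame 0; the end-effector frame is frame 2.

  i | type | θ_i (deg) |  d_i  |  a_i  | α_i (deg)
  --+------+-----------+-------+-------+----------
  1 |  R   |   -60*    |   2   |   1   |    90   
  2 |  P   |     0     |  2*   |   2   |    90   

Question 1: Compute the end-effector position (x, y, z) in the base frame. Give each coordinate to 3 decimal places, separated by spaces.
-0.232 -3.598 2.000

after link 1: o_1 = (0.5000, -0.8660, 2.0000)
after link 2: o_2 = (-0.2321, -3.5981, 2.0000)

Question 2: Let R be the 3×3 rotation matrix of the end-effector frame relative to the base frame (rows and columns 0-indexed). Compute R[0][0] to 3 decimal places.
0.500

End-effector x-axis (col 0 of R) = (0.5000,-0.8660,0.0000)
R[0][0] = 0.5000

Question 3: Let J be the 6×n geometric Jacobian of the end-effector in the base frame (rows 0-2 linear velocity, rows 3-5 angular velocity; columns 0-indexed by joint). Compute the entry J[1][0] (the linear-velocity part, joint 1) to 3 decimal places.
-0.232

axis z_0 = ẑ; lever o_n−o_0 = (-0.2321,-3.5981,2.0000)
cross product → J_v[:, 0] = (3.5981,-0.2321,0.0000)
J_ω[:, 0] = z_0
entry J[1][0] = -0.2321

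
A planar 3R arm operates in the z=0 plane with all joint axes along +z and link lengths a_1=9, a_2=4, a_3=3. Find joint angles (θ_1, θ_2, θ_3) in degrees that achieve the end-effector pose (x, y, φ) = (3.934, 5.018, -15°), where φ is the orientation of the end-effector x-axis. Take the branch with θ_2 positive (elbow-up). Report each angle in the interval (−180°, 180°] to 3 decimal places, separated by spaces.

59.995 149.995 135.010

wrist centre = target − a_3·(cos φ, sin φ) = (1.0362, 5.7945)
cos θ_2 = (34.6495−9²−4²)/(2·9·4) = -0.8660; θ_2 = 149.9947° (elbow-up)
β = atan2(5.7945,1.0362) = 79.8610°; ψ = atan2(2.0003,5.5361) = 19.8660°
θ_1 = β − ψ = 59.9950°
θ_3 = φ − θ_1 − θ_2 = 135.0103° (wrapped to (-180°,180°])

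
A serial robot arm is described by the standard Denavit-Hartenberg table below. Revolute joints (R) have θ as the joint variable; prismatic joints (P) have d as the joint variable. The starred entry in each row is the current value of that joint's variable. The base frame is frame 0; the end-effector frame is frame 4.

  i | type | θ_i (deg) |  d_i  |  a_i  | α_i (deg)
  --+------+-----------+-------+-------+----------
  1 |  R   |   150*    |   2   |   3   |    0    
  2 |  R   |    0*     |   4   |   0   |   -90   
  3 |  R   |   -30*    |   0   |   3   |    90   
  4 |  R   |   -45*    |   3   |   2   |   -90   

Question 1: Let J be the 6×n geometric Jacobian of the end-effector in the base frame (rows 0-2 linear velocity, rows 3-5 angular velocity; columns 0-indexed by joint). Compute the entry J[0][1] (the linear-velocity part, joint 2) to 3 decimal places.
-2.386

axis z_1 = (0.0000,0.0000,1.0000); lever o_n−o_1 = (-1.3045,2.3862,8.8052)
cross product → J_v[:, 1] = (-2.3862,-1.3045,0.0000)
J_ω[:, 1] = z_1
entry J[0][1] = -2.3862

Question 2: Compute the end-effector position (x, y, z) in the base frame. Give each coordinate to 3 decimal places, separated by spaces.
after link 1: o_1 = (-2.5981, 1.5000, 2.0000)
after link 2: o_2 = (-2.5981, 1.5000, 6.0000)
after link 3: o_3 = (-4.8481, 2.7990, 7.5000)
after link 4: o_4 = (-3.9026, 3.8862, 10.8052)

-3.903 3.886 10.805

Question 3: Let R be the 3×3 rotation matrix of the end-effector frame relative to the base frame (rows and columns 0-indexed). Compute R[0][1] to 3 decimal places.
-0.433

End-effector y-axis (col 1 of R) = (-0.4330,0.2500,-0.8660)
R[0][1] = -0.4330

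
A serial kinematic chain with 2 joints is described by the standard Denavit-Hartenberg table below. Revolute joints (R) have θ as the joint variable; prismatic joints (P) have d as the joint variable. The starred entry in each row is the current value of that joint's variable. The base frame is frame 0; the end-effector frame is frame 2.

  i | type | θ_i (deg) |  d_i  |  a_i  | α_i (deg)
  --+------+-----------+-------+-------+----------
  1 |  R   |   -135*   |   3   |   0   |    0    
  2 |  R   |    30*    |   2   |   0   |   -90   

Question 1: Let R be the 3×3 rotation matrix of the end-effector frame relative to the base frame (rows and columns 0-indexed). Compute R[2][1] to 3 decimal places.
End-effector y-axis (col 1 of R) = (0.0000,-0.0000,-1.0000)
R[2][1] = -1.0000

-1.000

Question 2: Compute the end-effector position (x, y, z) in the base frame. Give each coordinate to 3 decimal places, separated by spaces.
0.000 0.000 5.000

after link 1: o_1 = (0.0000, 0.0000, 3.0000)
after link 2: o_2 = (0.0000, 0.0000, 5.0000)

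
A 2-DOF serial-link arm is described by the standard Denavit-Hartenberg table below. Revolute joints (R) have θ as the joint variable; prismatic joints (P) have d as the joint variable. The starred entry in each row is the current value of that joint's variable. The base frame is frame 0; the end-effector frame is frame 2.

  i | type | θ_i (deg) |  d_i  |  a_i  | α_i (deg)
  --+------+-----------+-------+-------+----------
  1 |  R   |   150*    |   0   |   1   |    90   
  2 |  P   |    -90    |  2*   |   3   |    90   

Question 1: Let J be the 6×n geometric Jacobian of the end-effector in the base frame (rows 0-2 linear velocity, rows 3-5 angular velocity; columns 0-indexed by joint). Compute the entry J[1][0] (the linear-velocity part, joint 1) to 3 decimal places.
0.134

axis z_0 = ẑ; lever o_n−o_0 = (0.1340,2.2321,-3.0000)
cross product → J_v[:, 0] = (-2.2321,0.1340,0.0000)
J_ω[:, 0] = z_0
entry J[1][0] = 0.1340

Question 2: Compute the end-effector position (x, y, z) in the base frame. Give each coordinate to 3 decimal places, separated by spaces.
after link 1: o_1 = (-0.8660, 0.5000, 0.0000)
after link 2: o_2 = (0.1340, 2.2321, -3.0000)

0.134 2.232 -3.000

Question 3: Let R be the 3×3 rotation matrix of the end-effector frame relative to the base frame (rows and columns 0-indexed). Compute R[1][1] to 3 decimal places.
0.866

End-effector y-axis (col 1 of R) = (0.5000,0.8660,0.0000)
R[1][1] = 0.8660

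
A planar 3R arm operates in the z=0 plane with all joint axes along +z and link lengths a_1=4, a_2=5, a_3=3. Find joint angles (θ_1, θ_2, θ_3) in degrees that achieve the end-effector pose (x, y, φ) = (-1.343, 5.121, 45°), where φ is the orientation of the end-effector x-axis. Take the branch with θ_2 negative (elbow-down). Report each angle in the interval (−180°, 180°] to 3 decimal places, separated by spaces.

wrist centre = target − a_3·(cos φ, sin φ) = (-3.4643, 2.9997)
cos θ_2 = (20.9996−4²−5²)/(2·4·5) = -0.5000; θ_2 = -120.0007° (elbow-down)
β = atan2(2.9997,-3.4643) = 139.1114°; ψ = atan2(-4.3301,1.4999) = -70.8939°
θ_1 = β − ψ = 210.0053°
θ_3 = φ − θ_1 − θ_2 = -45.0046° (wrapped to (-180°,180°])

-149.995 -120.001 -45.005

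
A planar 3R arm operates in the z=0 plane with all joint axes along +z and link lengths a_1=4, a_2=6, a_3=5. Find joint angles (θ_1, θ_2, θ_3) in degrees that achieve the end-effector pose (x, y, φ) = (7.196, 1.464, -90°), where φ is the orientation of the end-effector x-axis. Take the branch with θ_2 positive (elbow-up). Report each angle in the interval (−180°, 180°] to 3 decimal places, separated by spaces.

23.860 30.008 -143.868

wrist centre = target − a_3·(cos φ, sin φ) = (7.1960, 6.4640)
cos θ_2 = (93.5657−4²−6²)/(2·4·6) = 0.8660; θ_2 = 30.0084° (elbow-up)
β = atan2(6.4640,7.1960) = 41.9326°; ψ = atan2(3.0008,9.1957) = 18.0726°
θ_1 = β − ψ = 23.8600°
θ_3 = φ − θ_1 − θ_2 = -143.8684° (wrapped to (-180°,180°])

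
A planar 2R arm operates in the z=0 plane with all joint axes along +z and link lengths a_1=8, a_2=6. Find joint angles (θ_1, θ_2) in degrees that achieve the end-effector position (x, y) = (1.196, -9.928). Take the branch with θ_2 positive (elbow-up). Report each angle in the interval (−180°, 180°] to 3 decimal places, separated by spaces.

cos θ_2 = (99.9956−8²−6²)/(2·8·6) = -0.0000; θ_2 = 90.0026° (elbow-up)
β = atan2(-9.9280,1.1960) = -83.1308°; ψ = atan2(6.0000,7.9997) = 36.8708°
θ_1 = β − ψ = -120.0017°

-120.002 90.003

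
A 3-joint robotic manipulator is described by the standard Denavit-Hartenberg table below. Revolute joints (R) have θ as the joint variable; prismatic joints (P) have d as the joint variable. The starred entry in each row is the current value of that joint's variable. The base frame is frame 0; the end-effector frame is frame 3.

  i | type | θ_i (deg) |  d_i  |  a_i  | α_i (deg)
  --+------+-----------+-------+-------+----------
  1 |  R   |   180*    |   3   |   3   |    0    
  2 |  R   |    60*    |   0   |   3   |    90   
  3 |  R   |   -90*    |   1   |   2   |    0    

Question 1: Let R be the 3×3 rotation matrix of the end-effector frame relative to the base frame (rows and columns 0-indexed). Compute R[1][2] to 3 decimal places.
0.500

End-effector z-axis (col 2 of R) = (-0.8660,0.5000,0.0000)
R[1][2] = 0.5000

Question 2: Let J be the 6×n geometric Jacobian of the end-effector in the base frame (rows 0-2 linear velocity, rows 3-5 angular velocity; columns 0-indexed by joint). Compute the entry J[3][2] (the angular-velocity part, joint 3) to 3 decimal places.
axis z_2 = (-0.8660,0.5000,0.0000); lever o_n−o_2 = (-0.8660,0.5000,-2.0000)
cross product → J_v[:, 2] = (-1.0000,-1.7321,0.0000)
J_ω[:, 2] = z_2
entry J[3][2] = -0.8660

-0.866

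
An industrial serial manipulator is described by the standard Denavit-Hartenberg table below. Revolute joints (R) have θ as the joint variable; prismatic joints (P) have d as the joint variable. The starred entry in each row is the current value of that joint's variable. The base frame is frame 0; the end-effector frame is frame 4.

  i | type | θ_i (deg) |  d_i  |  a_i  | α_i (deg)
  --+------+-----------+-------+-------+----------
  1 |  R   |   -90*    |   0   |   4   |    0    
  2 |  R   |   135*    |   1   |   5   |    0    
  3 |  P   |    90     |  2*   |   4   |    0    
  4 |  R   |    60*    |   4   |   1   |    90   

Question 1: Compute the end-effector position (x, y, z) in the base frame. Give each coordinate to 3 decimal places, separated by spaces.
-0.259 2.105 7.000

after link 1: o_1 = (0.0000, -4.0000, 0.0000)
after link 2: o_2 = (3.5355, -0.4645, 1.0000)
after link 3: o_3 = (0.7071, 2.3640, 3.0000)
after link 4: o_4 = (-0.2588, 2.1051, 7.0000)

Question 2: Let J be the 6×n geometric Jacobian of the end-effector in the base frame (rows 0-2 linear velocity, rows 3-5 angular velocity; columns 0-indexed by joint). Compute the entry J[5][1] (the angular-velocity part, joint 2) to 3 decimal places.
axis z_1 = (0.0000,0.0000,1.0000); lever o_n−o_1 = (-0.2588,6.1051,7.0000)
cross product → J_v[:, 1] = (-6.1051,-0.2588,0.0000)
J_ω[:, 1] = z_1
entry J[5][1] = 1.0000

1.000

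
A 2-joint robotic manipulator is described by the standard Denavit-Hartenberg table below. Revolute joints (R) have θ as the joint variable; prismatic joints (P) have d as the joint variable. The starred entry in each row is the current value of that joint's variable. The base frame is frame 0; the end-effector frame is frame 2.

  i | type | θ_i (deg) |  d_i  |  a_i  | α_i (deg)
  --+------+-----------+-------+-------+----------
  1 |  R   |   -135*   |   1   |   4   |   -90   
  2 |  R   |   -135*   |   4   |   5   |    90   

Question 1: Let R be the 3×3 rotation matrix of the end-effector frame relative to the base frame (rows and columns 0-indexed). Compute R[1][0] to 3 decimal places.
0.500

End-effector x-axis (col 0 of R) = (0.5000,0.5000,0.7071)
R[1][0] = 0.5000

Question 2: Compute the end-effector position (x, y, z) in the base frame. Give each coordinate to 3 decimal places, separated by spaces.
after link 1: o_1 = (-2.8284, -2.8284, 1.0000)
after link 2: o_2 = (2.5000, -3.1569, 4.5355)

2.500 -3.157 4.536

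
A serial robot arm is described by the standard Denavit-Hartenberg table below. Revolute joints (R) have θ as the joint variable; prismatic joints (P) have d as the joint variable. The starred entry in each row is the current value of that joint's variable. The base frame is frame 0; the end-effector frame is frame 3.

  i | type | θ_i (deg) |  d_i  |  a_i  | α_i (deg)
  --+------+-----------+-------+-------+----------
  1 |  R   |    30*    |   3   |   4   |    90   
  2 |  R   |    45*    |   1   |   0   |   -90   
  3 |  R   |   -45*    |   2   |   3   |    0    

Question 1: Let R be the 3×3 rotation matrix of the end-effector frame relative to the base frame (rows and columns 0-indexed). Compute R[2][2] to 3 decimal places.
End-effector z-axis (col 2 of R) = (-0.6124,-0.3536,0.7071)
R[2][2] = 0.7071

0.707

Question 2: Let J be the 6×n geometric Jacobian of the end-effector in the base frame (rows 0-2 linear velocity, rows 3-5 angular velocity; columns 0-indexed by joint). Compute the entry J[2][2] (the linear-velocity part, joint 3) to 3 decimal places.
axis z_2 = (-0.6124,-0.3536,0.7071); lever o_n−o_2 = (1.1350,-1.7942,2.9142)
cross product → J_v[:, 2] = (0.2384,2.5871,1.5000)
J_ω[:, 2] = z_2
entry J[2][2] = 1.5000

1.500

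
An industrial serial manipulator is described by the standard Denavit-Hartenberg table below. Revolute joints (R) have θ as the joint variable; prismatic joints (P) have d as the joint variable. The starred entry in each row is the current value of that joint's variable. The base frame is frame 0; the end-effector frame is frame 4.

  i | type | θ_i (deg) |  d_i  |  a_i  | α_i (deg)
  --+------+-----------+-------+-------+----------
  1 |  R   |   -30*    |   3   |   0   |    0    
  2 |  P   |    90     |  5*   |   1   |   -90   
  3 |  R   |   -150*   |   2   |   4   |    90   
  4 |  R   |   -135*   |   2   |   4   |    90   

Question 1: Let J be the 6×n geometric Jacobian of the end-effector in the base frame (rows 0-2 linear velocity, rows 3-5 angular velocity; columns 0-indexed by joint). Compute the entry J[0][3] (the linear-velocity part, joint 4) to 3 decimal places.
1.225

axis z_3 = (-0.2500,-0.4330,-0.8660); lever o_n−o_3 = (3.1742,-0.1589,-3.1463)
cross product → J_v[:, 3] = (1.2247,-3.5355,1.4142)
J_ω[:, 3] = z_3
entry J[0][3] = 1.2247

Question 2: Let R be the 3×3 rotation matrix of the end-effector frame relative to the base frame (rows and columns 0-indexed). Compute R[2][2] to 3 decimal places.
End-effector z-axis (col 2 of R) = (-0.3062,0.8839,-0.3536)
R[2][2] = -0.3536

-0.354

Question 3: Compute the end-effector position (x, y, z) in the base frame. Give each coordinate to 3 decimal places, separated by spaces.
after link 1: o_1 = (0.0000, 0.0000, 3.0000)
after link 2: o_2 = (0.5000, 0.8660, 8.0000)
after link 3: o_3 = (-2.9641, -1.1340, 10.0000)
after link 4: o_4 = (0.2101, -1.2929, 6.8537)

0.210 -1.293 6.854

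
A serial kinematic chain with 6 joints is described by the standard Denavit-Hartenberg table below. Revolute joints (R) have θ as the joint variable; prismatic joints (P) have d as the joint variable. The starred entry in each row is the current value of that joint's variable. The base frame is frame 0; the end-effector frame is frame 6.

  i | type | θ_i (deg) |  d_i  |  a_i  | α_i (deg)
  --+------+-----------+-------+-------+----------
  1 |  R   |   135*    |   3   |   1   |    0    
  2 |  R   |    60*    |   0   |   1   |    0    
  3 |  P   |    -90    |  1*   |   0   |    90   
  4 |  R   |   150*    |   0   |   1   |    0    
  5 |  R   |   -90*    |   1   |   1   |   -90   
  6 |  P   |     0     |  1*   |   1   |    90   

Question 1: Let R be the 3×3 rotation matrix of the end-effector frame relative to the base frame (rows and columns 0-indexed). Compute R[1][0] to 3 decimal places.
0.483

End-effector x-axis (col 0 of R) = (-0.1294,0.4830,0.8660)
R[1][0] = 0.4830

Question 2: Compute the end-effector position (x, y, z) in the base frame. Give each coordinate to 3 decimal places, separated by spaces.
-0.518 -0.000 6.732

after link 1: o_1 = (-0.7071, 0.7071, 3.0000)
after link 2: o_2 = (-1.6730, 0.4483, 3.0000)
after link 3: o_3 = (-1.6730, 0.4483, 4.0000)
after link 4: o_4 = (-1.4489, -0.3882, 4.5000)
after link 5: o_5 = (-0.6124, 0.3536, 5.3660)
after link 6: o_6 = (-0.5176, -0.0000, 6.7321)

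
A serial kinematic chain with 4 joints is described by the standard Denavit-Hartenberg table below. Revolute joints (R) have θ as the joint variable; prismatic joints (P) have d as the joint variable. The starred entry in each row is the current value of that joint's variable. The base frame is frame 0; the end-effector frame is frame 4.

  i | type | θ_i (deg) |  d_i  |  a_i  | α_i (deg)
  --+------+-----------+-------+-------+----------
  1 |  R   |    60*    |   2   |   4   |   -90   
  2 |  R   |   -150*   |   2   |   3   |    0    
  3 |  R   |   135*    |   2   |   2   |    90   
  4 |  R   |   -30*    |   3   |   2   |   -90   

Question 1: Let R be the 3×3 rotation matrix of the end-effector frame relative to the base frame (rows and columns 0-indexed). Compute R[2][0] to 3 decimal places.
End-effector x-axis (col 0 of R) = (0.8513,0.4744,0.2241)
R[2][0] = 0.2241

0.224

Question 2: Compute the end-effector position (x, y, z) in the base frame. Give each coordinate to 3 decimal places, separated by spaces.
-0.483 5.164 7.364

after link 1: o_1 = (2.0000, 3.4641, 2.0000)
after link 2: o_2 = (-1.0311, 2.2141, 3.5000)
after link 3: o_3 = (-1.7972, 4.8871, 4.0176)
after link 4: o_4 = (-0.4829, 5.1636, 7.3637)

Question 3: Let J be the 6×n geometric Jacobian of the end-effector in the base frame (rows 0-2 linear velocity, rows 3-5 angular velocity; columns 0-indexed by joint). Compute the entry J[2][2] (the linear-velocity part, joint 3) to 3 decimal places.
axis z_2 = (-0.8660,0.5000,0.0000); lever o_n−o_2 = (0.5482,2.9495,3.8637)
cross product → J_v[:, 2] = (1.9319,3.3461,-2.8284)
J_ω[:, 2] = z_2
entry J[2][2] = -2.8284

-2.828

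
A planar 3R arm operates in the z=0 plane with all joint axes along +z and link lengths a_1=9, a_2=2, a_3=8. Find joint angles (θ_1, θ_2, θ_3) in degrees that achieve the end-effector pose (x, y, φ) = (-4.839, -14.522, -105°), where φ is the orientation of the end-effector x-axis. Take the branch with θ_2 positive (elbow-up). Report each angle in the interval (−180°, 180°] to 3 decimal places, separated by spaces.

wrist centre = target − a_3·(cos φ, sin φ) = (-2.7684, -6.7946)
cos θ_2 = (53.8308−9²−2²)/(2·9·2) = -0.8658; θ_2 = 149.9754° (elbow-up)
β = atan2(-6.7946,-2.7684) = -112.1684°; ψ = atan2(1.0007,7.2684) = 7.8394°
θ_1 = β − ψ = -120.0078°
θ_3 = φ − θ_1 − θ_2 = -134.9676° (wrapped to (-180°,180°])

-120.008 149.975 -134.968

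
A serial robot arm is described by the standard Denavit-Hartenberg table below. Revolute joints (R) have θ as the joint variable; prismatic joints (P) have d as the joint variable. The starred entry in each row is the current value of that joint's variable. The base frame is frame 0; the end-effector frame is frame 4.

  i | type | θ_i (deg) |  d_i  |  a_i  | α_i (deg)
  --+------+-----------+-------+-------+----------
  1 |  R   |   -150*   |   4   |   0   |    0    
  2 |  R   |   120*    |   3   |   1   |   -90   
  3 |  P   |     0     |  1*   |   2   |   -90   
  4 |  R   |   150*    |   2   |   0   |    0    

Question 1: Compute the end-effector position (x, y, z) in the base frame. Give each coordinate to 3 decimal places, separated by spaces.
3.098 -0.634 5.000

after link 1: o_1 = (0.0000, 0.0000, 4.0000)
after link 2: o_2 = (0.8660, -0.5000, 7.0000)
after link 3: o_3 = (3.0981, -0.6340, 7.0000)
after link 4: o_4 = (3.0981, -0.6340, 5.0000)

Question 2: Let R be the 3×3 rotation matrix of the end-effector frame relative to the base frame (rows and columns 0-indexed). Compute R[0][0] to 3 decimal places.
-1.000

End-effector x-axis (col 0 of R) = (-1.0000,0.0000,-0.0000)
R[0][0] = -1.0000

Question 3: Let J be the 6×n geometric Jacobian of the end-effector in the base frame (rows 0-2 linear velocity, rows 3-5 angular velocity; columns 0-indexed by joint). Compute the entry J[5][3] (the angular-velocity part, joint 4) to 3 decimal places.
axis z_3 = (0.0000,0.0000,-1.0000); lever o_n−o_3 = (0.0000,0.0000,-2.0000)
cross product → J_v[:, 3] = (0.0000,0.0000,0.0000)
J_ω[:, 3] = z_3
entry J[5][3] = -1.0000

-1.000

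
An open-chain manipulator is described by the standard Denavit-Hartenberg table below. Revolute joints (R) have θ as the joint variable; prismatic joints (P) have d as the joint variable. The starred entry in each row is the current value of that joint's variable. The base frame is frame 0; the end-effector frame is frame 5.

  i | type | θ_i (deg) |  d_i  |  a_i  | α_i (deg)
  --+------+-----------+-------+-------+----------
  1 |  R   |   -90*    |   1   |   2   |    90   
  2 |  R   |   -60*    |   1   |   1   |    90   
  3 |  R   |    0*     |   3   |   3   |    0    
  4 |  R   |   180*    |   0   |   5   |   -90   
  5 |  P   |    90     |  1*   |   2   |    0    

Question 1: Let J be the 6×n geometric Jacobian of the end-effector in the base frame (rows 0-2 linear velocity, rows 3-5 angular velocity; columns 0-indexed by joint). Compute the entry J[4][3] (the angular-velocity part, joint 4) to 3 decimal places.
0.866

axis z_3 = (-0.0000,0.8660,-0.5000); lever o_n−o_3 = (1.0000,0.7679,5.3301)
cross product → J_v[:, 3] = (5.0000,-0.5000,-0.8660)
J_ω[:, 3] = z_3
entry J[4][3] = 0.8660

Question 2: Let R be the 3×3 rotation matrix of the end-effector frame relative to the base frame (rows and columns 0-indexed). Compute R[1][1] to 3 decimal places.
End-effector y-axis (col 1 of R) = (0.0000,-0.5000,-0.8660)
R[1][1] = -0.5000

-0.500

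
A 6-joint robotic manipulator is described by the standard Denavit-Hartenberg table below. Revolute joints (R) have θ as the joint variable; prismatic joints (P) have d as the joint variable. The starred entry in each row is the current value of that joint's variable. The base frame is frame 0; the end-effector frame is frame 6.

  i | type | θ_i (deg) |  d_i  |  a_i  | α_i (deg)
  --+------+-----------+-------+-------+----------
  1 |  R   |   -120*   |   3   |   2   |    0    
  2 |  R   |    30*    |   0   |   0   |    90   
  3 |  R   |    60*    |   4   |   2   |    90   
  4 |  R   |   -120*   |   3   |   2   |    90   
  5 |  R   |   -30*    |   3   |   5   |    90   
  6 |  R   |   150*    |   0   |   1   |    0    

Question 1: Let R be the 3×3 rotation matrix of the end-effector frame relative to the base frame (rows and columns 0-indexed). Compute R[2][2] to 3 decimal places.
0.650

End-effector z-axis (col 2 of R) = (-0.4330,0.6250,0.6495)
R[2][2] = 0.6495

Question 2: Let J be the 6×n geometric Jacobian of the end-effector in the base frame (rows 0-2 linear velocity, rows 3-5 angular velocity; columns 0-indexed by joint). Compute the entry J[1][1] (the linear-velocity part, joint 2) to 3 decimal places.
-0.917

axis z_1 = (0.0000,0.0000,1.0000); lever o_n−o_1 = (-0.9175,1.1026,-3.7757)
cross product → J_v[:, 1] = (-1.1026,-0.9175,0.0000)
J_ω[:, 1] = z_1
entry J[1][1] = -0.9175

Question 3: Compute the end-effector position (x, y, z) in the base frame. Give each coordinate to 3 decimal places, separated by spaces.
-1.917 -0.629 -0.776

after link 1: o_1 = (-1.0000, -1.7321, 3.0000)
after link 2: o_2 = (-1.0000, -1.7321, 3.0000)
after link 3: o_3 = (-5.0000, -2.7321, 4.7321)
after link 4: o_4 = (-3.2679, -4.8301, 2.3660)
after link 5: o_5 = (-1.0179, -0.2835, -0.5090)
after link 6: o_6 = (-1.9175, -0.6295, -0.7757)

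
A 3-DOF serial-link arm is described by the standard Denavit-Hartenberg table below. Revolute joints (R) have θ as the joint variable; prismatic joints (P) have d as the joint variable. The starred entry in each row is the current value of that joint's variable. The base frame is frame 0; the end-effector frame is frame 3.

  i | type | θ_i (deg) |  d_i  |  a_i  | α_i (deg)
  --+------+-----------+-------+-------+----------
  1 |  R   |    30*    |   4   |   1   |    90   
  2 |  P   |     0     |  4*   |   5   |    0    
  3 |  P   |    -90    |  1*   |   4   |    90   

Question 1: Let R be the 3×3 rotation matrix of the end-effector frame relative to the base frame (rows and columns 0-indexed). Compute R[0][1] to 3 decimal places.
End-effector y-axis (col 1 of R) = (0.5000,-0.8660,0.0000)
R[0][1] = 0.5000

0.500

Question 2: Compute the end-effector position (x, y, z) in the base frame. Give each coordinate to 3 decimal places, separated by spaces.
7.696 -1.330 0.000

after link 1: o_1 = (0.8660, 0.5000, 4.0000)
after link 2: o_2 = (7.1962, -0.4641, 4.0000)
after link 3: o_3 = (7.6962, -1.3301, 0.0000)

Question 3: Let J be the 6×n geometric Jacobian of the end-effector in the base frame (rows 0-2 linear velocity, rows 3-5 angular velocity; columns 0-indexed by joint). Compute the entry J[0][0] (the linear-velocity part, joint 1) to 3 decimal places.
1.330

axis z_0 = ẑ; lever o_n−o_0 = (7.6962,-1.3301,0.0000)
cross product → J_v[:, 0] = (1.3301,7.6962,-0.0000)
J_ω[:, 0] = z_0
entry J[0][0] = 1.3301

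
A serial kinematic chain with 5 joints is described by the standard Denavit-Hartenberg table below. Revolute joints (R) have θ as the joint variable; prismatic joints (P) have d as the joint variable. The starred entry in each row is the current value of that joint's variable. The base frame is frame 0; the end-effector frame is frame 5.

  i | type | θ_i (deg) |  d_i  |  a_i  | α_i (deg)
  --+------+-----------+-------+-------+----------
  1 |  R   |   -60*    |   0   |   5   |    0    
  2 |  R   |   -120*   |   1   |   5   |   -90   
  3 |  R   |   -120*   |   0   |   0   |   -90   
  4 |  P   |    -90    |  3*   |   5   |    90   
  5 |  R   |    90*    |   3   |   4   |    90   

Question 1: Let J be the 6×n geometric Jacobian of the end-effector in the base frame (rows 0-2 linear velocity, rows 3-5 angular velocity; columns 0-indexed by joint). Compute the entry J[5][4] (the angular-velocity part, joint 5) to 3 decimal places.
-0.866

axis z_4 = (-0.5000,-0.0000,-0.8660); lever o_n−o_4 = (-4.9641,-0.0000,-0.5981)
cross product → J_v[:, 4] = (-0.0000,4.0000,-0.0000)
J_ω[:, 4] = z_4
entry J[5][4] = -0.8660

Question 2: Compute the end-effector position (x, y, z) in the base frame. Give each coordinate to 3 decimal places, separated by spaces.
after link 1: o_1 = (2.5000, -4.3301, 0.0000)
after link 2: o_2 = (-2.5000, -4.3301, 1.0000)
after link 3: o_3 = (-2.5000, -4.3301, 1.0000)
after link 4: o_4 = (-5.0981, -9.3301, 2.5000)
after link 5: o_5 = (-10.0622, -9.3301, 1.9019)

-10.062 -9.330 1.902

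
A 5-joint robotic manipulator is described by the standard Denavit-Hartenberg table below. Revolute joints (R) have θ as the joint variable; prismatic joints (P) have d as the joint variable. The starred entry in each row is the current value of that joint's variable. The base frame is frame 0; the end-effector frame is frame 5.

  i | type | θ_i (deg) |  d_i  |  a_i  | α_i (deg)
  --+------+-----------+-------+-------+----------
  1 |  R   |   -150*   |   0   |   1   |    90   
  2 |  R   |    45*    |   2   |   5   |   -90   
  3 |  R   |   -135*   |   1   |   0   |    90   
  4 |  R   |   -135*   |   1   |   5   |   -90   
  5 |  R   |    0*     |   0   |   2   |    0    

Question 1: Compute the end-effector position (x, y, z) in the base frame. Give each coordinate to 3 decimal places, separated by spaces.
after link 1: o_1 = (-0.8660, -0.5000, 0.0000)
after link 2: o_2 = (-4.9279, -0.5357, 3.5355)
after link 3: o_3 = (-4.3155, -0.1822, 4.2426)
after link 4: o_4 = (-5.9749, -4.8435, 3.0104)
after link 5: o_5 = (-6.9533, -6.5631, 2.7175)

-6.953 -6.563 2.718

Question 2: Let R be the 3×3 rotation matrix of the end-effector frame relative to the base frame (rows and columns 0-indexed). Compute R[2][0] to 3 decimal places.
-0.146

End-effector x-axis (col 0 of R) = (-0.4892,-0.8598,-0.1464)
R[2][0] = -0.1464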